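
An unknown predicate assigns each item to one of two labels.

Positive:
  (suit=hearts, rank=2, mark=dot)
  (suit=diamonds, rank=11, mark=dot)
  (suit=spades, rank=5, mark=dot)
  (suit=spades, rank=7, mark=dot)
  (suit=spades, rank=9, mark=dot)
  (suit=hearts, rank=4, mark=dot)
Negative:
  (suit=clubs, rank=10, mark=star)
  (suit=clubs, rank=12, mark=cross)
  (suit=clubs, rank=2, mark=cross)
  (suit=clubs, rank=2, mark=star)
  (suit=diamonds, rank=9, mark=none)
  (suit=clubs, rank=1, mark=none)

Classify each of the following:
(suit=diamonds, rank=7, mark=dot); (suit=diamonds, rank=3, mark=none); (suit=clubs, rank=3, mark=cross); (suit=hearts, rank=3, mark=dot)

Positive, Negative, Negative, Positive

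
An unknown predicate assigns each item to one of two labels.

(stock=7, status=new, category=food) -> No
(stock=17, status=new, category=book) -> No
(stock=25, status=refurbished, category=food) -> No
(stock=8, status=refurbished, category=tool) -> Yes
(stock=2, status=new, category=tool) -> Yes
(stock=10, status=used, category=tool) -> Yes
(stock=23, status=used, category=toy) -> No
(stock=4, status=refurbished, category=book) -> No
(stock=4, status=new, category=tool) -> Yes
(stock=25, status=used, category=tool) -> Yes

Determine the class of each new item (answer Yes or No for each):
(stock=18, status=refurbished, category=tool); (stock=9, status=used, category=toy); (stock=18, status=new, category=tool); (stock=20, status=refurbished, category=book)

One predicate separates the groups cleanly: category is tool.
(stock=18, status=refurbished, category=tool) → category is tool → Yes. (stock=9, status=used, category=toy) → category is toy → No. (stock=18, status=new, category=tool) → category is tool → Yes. (stock=20, status=refurbished, category=book) → category is book → No.

Yes, No, Yes, No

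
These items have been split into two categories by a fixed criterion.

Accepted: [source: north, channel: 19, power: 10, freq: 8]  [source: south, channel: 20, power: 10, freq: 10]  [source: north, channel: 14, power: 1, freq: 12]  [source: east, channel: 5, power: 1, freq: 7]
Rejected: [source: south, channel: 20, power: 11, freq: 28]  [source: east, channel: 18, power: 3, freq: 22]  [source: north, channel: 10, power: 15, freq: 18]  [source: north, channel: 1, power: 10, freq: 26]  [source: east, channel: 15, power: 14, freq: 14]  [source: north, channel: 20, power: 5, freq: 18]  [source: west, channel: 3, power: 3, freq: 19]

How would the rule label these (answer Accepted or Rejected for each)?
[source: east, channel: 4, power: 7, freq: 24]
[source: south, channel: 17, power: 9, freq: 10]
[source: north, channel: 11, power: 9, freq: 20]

Rejected, Accepted, Rejected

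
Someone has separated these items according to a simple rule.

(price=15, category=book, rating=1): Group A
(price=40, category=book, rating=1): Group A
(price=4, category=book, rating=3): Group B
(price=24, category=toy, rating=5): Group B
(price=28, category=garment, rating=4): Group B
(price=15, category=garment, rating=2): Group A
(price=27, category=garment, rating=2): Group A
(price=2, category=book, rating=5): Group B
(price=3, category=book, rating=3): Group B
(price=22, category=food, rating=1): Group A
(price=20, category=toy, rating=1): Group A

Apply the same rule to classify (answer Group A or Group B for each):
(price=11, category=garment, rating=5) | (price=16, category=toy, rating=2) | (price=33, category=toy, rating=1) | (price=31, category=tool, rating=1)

Group B, Group A, Group A, Group A

Rule: rating ≤ 2. This holds for each 'Group A' example and fails for each 'Group B' one.
(price=11, category=garment, rating=5): rating = 5 — does not satisfy this, so Group B.
(price=16, category=toy, rating=2): rating = 2 — fits, so Group A.
(price=33, category=toy, rating=1): rating = 1 — fits, so Group A.
(price=31, category=tool, rating=1): rating = 1 — fits, so Group A.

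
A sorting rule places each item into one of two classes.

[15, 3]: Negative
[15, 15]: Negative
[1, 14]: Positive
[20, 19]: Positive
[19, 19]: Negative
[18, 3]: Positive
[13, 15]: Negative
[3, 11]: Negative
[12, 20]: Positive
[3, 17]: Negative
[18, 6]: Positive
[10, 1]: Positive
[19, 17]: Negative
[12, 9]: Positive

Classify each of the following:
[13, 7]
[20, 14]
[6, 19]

Negative, Positive, Positive

The classifier is using: product is even.
[13, 7] — 13·7 = 91, hence Negative. [20, 14] — 20·14 = 280, hence Positive. [6, 19] — 6·19 = 114, hence Positive.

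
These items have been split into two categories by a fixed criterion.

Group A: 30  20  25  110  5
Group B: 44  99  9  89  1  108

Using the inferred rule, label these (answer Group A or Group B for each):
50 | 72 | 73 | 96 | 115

Group A, Group B, Group B, Group B, Group A

The distinguishing property — multiple of 5 — holds for all the 'Group A' cases and none of the 'Group B' cases.
50: 50 = 5·10 — qualifies, so Group A.
72: 72 = 5·14 + 2 — doesn't qualify, so Group B.
73: 73 = 5·14 + 3 — doesn't qualify, so Group B.
96: 96 = 5·19 + 1 — doesn't qualify, so Group B.
115: 115 = 5·23 — qualifies, so Group A.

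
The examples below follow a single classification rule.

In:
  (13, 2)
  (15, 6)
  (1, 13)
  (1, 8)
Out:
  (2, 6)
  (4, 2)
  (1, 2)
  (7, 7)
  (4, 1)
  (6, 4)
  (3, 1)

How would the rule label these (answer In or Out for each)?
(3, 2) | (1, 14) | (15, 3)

Out, In, In

A rule that fits every label: max ≥ 8 — true of each 'In' example, false of each 'Out' one.
(3, 2) → max 3 → Out. (1, 14) → max 14 → In. (15, 3) → max 15 → In.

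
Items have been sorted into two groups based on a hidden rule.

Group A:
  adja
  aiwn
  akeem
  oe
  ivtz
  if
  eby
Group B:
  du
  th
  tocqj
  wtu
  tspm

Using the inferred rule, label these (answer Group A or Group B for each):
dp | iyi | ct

Group B, Group A, Group B

The common property of the 'Group A' items is: starts with a vowel. No 'Group B' item has it.
dp: Group B (starts with 'd'). iyi: Group A (starts with 'i'). ct: Group B (starts with 'c').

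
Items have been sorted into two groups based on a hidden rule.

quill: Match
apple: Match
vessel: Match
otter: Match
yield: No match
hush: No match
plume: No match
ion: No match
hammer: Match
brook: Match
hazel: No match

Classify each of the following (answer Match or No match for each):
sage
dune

No match, No match

One predicate separates the groups cleanly: has a double letter.
sage: no doubled letter, does not fit → No match. dune: no doubled letter, does not fit → No match.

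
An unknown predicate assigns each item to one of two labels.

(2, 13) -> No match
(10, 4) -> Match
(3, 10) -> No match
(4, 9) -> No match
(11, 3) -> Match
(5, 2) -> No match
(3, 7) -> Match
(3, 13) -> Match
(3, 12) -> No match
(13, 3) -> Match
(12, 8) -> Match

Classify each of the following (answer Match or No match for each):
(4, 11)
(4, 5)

No match, No match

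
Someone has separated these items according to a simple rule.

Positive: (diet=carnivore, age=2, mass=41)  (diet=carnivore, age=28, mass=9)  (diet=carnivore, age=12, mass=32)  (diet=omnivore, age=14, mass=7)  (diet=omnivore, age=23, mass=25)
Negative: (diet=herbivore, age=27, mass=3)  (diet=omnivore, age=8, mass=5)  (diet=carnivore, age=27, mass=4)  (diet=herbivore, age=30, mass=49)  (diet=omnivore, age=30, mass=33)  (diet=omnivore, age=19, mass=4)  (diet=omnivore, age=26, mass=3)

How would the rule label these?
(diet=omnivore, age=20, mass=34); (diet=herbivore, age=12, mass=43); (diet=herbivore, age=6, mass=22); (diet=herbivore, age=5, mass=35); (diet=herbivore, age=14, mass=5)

'Positive' ⟺ mass ≥ 7 AND age ≤ 28.
(diet=omnivore, age=20, mass=34): mass = 34, age = 20 — fits, so Positive. (diet=herbivore, age=12, mass=43): mass = 43, age = 12 — fits, so Positive. (diet=herbivore, age=6, mass=22): mass = 22, age = 6 — fits, so Positive. (diet=herbivore, age=5, mass=35): mass = 35, age = 5 — fits, so Positive. (diet=herbivore, age=14, mass=5): mass = 5, age = 14 — lacks this property, so Negative.

Positive, Positive, Positive, Positive, Negative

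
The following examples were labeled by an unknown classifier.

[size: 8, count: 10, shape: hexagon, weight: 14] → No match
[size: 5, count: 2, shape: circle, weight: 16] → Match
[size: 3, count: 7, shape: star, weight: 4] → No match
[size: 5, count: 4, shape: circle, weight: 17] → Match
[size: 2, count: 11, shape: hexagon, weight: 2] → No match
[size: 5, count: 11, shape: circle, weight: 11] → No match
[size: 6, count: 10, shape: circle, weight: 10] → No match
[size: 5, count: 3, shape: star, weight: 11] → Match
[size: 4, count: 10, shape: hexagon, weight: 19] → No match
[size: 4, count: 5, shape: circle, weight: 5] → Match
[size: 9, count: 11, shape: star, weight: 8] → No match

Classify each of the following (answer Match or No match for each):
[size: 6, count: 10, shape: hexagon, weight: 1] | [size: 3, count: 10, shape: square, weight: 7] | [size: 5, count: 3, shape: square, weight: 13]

'Match' ⟺ count ≤ 5.

No match, No match, Match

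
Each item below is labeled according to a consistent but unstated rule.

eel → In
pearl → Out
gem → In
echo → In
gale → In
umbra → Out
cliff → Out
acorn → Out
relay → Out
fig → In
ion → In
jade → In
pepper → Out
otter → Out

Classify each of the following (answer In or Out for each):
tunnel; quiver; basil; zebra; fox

Out, Out, Out, Out, In

One predicate separates the groups cleanly: length ≤ 4.
tunnel → length 6 → Out. quiver → length 6 → Out. basil → length 5 → Out. zebra → length 5 → Out. fox → length 3 → In.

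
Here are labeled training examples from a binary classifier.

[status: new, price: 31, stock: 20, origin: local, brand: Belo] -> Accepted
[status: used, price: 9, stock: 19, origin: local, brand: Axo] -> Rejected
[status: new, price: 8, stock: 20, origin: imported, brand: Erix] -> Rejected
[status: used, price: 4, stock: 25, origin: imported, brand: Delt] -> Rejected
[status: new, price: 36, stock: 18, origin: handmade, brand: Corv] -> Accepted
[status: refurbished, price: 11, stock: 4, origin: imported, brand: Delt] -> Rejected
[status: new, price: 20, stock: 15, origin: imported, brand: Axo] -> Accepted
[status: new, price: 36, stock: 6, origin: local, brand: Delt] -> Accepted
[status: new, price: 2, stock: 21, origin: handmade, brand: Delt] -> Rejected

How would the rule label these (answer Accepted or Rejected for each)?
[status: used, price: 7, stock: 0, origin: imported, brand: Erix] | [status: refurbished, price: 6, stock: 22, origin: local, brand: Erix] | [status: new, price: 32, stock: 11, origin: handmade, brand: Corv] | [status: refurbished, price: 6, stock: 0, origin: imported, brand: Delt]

The simplest hypothesis consistent with all the labels is: price ≥ 20.
[status: used, price: 7, stock: 0, origin: imported, brand: Erix] → price = 7 → Rejected.
[status: refurbished, price: 6, stock: 22, origin: local, brand: Erix] → price = 6 → Rejected.
[status: new, price: 32, stock: 11, origin: handmade, brand: Corv] → price = 32 → Accepted.
[status: refurbished, price: 6, stock: 0, origin: imported, brand: Delt] → price = 6 → Rejected.

Rejected, Rejected, Accepted, Rejected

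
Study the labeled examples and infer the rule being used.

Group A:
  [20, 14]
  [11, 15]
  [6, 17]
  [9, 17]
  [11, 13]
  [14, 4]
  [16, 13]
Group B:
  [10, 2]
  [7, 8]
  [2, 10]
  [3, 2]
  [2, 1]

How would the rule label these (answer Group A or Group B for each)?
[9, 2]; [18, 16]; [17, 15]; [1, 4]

Group B, Group A, Group A, Group B

'Group A' ⟺ sum ≥ 18.
[9, 2] — 9+2 = 11, hence Group B. [18, 16] — 18+16 = 34, hence Group A. [17, 15] — 17+15 = 32, hence Group A. [1, 4] — 1+4 = 5, hence Group B.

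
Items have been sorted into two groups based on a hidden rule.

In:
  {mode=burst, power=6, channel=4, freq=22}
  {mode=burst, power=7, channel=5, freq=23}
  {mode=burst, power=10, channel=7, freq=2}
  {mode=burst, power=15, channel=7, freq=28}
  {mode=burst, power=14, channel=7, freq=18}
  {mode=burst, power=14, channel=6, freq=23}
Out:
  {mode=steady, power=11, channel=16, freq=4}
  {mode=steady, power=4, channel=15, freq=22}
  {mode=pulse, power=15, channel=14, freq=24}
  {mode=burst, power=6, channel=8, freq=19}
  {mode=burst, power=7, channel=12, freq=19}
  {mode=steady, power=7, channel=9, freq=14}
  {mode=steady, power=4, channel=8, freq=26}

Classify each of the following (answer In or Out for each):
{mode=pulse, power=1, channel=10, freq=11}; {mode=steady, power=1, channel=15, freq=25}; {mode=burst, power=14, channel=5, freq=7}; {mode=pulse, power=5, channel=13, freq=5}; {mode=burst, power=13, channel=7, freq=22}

'In' ⟺ channel ≤ 7.
{mode=pulse, power=1, channel=10, freq=11} — channel = 10, hence Out. {mode=steady, power=1, channel=15, freq=25} — channel = 15, hence Out. {mode=burst, power=14, channel=5, freq=7} — channel = 5, hence In. {mode=pulse, power=5, channel=13, freq=5} — channel = 13, hence Out. {mode=burst, power=13, channel=7, freq=22} — channel = 7, hence In.

Out, Out, In, Out, In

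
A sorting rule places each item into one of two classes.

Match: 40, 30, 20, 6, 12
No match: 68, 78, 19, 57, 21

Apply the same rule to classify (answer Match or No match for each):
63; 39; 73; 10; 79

The distinguishing property — even AND at most 40 — holds for all the 'Match' cases and none of the 'No match' cases.
63 — 63 is odd, 63 > 40, hence No match.
39 — 39 is odd, 39 ≤ 40, hence No match.
73 — 73 is odd, 73 > 40, hence No match.
10 — 10 is even, 10 ≤ 40, hence Match.
79 — 79 is odd, 79 > 40, hence No match.

No match, No match, No match, Match, No match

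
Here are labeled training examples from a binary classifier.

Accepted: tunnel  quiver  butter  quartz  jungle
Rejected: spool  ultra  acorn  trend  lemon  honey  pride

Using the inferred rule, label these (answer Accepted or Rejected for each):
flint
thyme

Rejected, Rejected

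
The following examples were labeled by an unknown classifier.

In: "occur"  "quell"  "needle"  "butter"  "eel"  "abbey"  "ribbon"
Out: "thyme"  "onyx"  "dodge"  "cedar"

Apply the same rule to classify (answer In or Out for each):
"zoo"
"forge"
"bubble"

Comparing the two groups points to one rule — has a double letter.
"zoo" — 'oo' doubled, hence In. "forge" — no doubled letter, hence Out. "bubble" — 'bb' doubled, hence In.

In, Out, In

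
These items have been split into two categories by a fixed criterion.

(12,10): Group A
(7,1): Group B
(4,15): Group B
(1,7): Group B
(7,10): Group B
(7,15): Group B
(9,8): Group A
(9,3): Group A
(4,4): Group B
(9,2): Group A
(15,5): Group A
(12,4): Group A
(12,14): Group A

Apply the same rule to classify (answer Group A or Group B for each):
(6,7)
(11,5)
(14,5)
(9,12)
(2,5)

Group B, Group A, Group A, Group A, Group B

Rule: first ≥ 8. This holds for each 'Group A' example and fails for each 'Group B' one.
(6,7): first 6 — fails this test, so Group B.
(11,5): first 11 — matches, so Group A.
(14,5): first 14 — matches, so Group A.
(9,12): first 9 — matches, so Group A.
(2,5): first 2 — fails this test, so Group B.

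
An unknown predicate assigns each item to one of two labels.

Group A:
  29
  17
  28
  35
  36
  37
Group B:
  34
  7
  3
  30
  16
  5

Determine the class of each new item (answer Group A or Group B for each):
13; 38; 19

Group B, Group A, Group A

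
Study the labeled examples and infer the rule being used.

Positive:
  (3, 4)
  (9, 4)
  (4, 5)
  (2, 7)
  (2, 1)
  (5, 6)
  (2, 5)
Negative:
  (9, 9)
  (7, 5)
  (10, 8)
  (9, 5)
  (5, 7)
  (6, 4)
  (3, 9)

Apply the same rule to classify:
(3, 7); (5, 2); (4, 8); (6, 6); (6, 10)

Negative, Positive, Negative, Negative, Negative

Looking at the examples, the only property every 'Positive' case has and every 'Negative' case lacks is: sum is odd.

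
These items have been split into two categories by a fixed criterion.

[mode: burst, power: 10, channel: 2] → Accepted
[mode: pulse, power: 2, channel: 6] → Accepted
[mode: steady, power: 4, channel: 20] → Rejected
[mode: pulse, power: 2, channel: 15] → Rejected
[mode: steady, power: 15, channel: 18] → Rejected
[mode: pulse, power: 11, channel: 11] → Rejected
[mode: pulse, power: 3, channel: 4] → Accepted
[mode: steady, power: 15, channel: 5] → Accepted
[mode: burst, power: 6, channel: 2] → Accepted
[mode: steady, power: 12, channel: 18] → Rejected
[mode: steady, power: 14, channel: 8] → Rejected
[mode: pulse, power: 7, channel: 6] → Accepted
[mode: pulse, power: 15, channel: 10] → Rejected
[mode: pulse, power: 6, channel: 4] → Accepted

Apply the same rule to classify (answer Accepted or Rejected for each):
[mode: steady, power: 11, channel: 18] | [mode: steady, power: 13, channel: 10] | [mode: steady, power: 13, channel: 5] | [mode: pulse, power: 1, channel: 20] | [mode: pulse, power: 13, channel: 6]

One predicate separates the groups cleanly: channel ≤ 6.

Rejected, Rejected, Accepted, Rejected, Accepted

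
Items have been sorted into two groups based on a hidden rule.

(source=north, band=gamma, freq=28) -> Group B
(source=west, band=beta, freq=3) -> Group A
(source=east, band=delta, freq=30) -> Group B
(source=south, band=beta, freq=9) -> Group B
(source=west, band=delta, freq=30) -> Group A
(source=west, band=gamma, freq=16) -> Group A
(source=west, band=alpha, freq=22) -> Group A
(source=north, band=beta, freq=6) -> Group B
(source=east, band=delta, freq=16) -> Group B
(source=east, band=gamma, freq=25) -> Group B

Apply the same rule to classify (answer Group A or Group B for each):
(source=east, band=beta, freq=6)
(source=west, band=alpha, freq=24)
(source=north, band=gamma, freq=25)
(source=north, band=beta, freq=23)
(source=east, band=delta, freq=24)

The common property of the 'Group A' items is: source is west. No 'Group B' item has it.

Group B, Group A, Group B, Group B, Group B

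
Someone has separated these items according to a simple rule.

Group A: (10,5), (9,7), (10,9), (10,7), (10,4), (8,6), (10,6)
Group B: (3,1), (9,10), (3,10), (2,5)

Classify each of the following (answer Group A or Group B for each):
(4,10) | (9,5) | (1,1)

The common property of the 'Group A' items is: first > second AND sum ≥ 7. No 'Group B' item has it.
(4,10): 4 < 10, 4+10 = 14, lacks this property → Group B.
(9,5): 9 > 5, 9+5 = 14, meets the rule → Group A.
(1,1): 1 = 1, 1+1 = 2, lacks this property → Group B.

Group B, Group A, Group B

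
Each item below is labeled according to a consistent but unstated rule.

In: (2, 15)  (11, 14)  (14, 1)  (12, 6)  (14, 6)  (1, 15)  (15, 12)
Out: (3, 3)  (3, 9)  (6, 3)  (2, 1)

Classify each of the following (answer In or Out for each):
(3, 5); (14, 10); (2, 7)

Out, In, Out

One predicate separates the groups cleanly: sum ≥ 15.
(3, 5): 3+5 = 8 — doesn't match, so Out.
(14, 10): 14+10 = 24 — matches, so In.
(2, 7): 2+7 = 9 — doesn't match, so Out.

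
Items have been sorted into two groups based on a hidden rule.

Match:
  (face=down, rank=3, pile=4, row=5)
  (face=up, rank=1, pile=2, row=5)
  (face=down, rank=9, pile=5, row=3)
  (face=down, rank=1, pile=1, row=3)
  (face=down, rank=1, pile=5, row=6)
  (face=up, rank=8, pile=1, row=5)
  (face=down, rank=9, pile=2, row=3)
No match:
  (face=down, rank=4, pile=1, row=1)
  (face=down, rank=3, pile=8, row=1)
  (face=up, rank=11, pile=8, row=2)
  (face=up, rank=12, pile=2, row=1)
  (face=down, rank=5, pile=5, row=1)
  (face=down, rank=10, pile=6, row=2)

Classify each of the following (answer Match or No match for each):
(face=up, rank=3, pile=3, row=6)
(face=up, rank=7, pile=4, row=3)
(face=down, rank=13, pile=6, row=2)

The classifier is using: row ≥ 3.
(face=up, rank=3, pile=3, row=6) → row = 6 → Match.
(face=up, rank=7, pile=4, row=3) → row = 3 → Match.
(face=down, rank=13, pile=6, row=2) → row = 2 → No match.

Match, Match, No match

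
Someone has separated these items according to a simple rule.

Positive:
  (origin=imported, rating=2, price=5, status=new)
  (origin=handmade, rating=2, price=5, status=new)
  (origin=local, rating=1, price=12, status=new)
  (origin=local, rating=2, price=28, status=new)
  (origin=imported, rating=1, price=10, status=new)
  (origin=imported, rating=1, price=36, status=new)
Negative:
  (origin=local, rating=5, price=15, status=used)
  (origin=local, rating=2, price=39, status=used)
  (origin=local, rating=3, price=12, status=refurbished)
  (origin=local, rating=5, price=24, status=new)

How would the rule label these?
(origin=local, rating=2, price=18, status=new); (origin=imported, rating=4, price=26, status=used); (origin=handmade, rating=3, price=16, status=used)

The distinguishing property — status is new AND rating ≤ 2 — holds for all the 'Positive' cases and none of the 'Negative' cases.
Positive: (origin=local, rating=2, price=18, status=new), since status is new, rating = 2.
Negative: (origin=imported, rating=4, price=26, status=used), since status is used, rating = 4.
Negative: (origin=handmade, rating=3, price=16, status=used), since status is used, rating = 3.

Positive, Negative, Negative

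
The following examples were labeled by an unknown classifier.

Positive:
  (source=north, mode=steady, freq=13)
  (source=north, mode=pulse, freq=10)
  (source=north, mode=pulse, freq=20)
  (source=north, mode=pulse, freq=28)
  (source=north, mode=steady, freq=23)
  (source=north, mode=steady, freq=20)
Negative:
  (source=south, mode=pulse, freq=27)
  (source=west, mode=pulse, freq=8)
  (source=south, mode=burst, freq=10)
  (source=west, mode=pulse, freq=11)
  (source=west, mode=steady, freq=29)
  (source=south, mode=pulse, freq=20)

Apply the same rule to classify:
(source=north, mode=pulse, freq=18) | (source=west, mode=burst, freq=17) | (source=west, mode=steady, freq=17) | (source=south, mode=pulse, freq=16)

The pattern is that an item is 'Positive' exactly when: source is north.
(source=north, mode=pulse, freq=18): Positive (source is north). (source=west, mode=burst, freq=17): Negative (source is west). (source=west, mode=steady, freq=17): Negative (source is west). (source=south, mode=pulse, freq=16): Negative (source is south).

Positive, Negative, Negative, Negative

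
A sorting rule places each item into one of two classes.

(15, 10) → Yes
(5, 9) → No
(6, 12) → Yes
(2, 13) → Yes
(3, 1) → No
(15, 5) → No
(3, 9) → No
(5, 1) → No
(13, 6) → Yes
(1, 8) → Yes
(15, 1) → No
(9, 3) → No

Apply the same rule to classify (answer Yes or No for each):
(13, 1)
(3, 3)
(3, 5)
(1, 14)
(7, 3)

No, No, No, Yes, No

The pattern is that an item is 'Yes' exactly when: product is even.
(13, 1): 13·1 = 13 — fails the rule, so No. (3, 3): 3·3 = 9 — fails the rule, so No. (3, 5): 3·5 = 15 — fails the rule, so No. (1, 14): 1·14 = 14 — satisfies this, so Yes. (7, 3): 7·3 = 21 — fails the rule, so No.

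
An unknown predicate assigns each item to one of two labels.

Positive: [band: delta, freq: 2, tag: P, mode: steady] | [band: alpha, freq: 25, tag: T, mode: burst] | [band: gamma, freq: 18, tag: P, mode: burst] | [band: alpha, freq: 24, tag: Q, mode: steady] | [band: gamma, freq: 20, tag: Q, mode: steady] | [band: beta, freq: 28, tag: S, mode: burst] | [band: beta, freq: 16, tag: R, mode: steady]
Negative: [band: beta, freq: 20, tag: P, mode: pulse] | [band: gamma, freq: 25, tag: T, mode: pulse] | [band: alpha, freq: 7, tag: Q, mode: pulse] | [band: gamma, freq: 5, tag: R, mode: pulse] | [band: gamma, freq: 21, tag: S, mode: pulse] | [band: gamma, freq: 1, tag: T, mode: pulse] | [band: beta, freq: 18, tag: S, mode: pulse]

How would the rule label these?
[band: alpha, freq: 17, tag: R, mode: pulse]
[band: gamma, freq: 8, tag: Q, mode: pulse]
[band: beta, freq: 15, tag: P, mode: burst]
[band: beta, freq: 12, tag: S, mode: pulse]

Negative, Negative, Positive, Negative

The classifier is using: mode is not pulse.
[band: alpha, freq: 17, tag: R, mode: pulse]: mode is pulse — lacks this property, so Negative. [band: gamma, freq: 8, tag: Q, mode: pulse]: mode is pulse — lacks this property, so Negative. [band: beta, freq: 15, tag: P, mode: burst]: mode is burst — passes, so Positive. [band: beta, freq: 12, tag: S, mode: pulse]: mode is pulse — lacks this property, so Negative.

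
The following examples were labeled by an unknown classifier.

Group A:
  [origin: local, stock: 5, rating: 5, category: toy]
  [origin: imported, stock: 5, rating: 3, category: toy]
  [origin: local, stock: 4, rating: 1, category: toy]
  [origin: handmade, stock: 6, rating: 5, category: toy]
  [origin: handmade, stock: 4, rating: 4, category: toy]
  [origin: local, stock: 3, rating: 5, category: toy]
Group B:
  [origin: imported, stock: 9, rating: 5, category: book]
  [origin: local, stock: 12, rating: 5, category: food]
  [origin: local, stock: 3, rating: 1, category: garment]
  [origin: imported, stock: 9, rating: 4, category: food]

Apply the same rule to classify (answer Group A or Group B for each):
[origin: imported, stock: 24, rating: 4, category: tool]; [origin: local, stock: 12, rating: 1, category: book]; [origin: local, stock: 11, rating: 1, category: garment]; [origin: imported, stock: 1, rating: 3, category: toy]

One predicate separates the groups cleanly: category is toy.
Group B: [origin: imported, stock: 24, rating: 4, category: tool], since category is tool.
Group B: [origin: local, stock: 12, rating: 1, category: book], since category is book.
Group B: [origin: local, stock: 11, rating: 1, category: garment], since category is garment.
Group A: [origin: imported, stock: 1, rating: 3, category: toy], since category is toy.

Group B, Group B, Group B, Group A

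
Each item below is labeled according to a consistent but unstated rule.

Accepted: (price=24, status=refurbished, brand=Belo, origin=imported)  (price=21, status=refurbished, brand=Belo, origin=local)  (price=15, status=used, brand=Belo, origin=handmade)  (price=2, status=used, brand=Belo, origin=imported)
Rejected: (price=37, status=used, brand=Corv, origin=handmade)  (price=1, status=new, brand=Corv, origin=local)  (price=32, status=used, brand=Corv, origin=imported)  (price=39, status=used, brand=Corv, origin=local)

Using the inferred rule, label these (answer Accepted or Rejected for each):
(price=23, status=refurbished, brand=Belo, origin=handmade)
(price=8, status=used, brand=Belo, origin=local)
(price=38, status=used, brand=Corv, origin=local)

The distinguishing property — brand is Belo — holds for all the 'Accepted' cases and none of the 'Rejected' cases.

Accepted, Accepted, Rejected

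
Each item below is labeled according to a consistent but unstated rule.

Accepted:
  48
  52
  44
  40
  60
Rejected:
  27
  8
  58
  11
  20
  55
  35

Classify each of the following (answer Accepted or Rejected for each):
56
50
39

The pattern is that an item is 'Accepted' exactly when: multiple of 4 AND at least 27.
56 — 56 = 4·14, 56 ≥ 27, hence Accepted. 50 — 50 = 4·12 + 2, 50 ≥ 27, hence Rejected. 39 — 39 = 4·9 + 3, 39 ≥ 27, hence Rejected.

Accepted, Rejected, Rejected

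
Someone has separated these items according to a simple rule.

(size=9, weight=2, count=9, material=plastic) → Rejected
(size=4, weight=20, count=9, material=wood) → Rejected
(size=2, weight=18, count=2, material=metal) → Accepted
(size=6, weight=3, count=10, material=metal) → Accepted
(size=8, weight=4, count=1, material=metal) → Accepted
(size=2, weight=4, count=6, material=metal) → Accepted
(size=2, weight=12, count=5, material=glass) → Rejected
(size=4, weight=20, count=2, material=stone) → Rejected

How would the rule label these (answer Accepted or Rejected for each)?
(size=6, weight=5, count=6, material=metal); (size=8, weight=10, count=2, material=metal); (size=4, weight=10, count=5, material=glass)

Accepted, Accepted, Rejected

The simplest hypothesis consistent with all the labels is: material is metal.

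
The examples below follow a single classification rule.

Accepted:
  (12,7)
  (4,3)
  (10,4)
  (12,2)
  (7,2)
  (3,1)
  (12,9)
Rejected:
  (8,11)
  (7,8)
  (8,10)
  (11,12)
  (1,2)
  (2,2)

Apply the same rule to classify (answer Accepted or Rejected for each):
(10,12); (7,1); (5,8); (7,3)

Looking at the examples, the only property every 'Accepted' case has and every 'Rejected' case lacks is: first > second.

Rejected, Accepted, Rejected, Accepted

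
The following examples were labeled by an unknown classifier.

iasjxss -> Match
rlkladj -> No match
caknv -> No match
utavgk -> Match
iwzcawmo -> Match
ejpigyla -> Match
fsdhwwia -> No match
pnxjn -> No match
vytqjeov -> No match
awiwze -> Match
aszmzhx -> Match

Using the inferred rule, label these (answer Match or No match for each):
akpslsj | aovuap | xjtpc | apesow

Match, Match, No match, Match

One predicate separates the groups cleanly: starts with a vowel.
akpslsj: Match (starts with 'a'). aovuap: Match (starts with 'a'). xjtpc: No match (starts with 'x'). apesow: Match (starts with 'a').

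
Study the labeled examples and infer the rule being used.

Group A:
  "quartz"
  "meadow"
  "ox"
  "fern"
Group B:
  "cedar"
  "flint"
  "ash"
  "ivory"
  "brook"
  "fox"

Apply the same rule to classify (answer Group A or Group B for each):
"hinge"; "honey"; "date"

Group B, Group B, Group A

The pattern is that an item is 'Group A' exactly when: even length.
"hinge": Group B (length 5).
"honey": Group B (length 5).
"date": Group A (length 4).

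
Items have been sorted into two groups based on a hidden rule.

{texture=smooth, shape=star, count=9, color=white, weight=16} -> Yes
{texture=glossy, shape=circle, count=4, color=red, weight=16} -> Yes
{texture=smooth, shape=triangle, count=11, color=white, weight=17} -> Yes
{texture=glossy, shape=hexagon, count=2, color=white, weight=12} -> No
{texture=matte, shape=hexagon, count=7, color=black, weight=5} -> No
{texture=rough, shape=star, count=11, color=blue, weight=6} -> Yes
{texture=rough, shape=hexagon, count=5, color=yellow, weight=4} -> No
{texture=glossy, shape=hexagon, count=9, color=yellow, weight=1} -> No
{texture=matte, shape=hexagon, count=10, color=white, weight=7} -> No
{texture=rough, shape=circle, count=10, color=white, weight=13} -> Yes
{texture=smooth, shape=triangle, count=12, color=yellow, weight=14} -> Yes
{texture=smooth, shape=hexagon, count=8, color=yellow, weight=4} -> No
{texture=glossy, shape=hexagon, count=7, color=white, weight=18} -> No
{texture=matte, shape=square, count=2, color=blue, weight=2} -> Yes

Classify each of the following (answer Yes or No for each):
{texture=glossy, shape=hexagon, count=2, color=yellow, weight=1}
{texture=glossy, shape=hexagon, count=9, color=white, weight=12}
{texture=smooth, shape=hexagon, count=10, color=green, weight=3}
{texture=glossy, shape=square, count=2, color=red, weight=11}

The pattern is that an item is 'Yes' exactly when: shape is not hexagon.
{texture=glossy, shape=hexagon, count=2, color=yellow, weight=1} → shape is hexagon → No. {texture=glossy, shape=hexagon, count=9, color=white, weight=12} → shape is hexagon → No. {texture=smooth, shape=hexagon, count=10, color=green, weight=3} → shape is hexagon → No. {texture=glossy, shape=square, count=2, color=red, weight=11} → shape is square → Yes.

No, No, No, Yes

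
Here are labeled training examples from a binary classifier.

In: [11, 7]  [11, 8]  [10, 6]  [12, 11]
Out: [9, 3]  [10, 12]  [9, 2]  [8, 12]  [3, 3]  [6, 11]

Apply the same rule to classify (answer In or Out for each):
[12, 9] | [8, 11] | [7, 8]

In, Out, Out

A rule that fits every label: first > second AND sum ≥ 16 — true of each 'In' example, false of each 'Out' one.
[12, 9]: 12 > 9, 12+9 = 21 — satisfies this, so In.
[8, 11]: 8 < 11, 8+11 = 19 — doesn't match, so Out.
[7, 8]: 7 < 8, 7+8 = 15 — doesn't match, so Out.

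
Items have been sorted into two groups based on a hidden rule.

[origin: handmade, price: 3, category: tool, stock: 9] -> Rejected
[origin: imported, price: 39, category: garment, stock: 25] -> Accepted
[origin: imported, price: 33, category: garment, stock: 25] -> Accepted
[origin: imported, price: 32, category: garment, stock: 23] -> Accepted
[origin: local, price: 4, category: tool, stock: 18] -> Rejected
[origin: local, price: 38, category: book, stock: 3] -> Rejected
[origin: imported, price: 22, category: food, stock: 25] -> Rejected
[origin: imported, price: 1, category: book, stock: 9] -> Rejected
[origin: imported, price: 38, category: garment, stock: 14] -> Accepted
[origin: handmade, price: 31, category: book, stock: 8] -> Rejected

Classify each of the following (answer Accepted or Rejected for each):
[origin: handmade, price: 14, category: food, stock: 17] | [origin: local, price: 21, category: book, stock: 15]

Rejected, Rejected

A rule that fits every label: category is garment — true of each 'Accepted' example, false of each 'Rejected' one.
[origin: handmade, price: 14, category: food, stock: 17]: category is food — does not pass, so Rejected.
[origin: local, price: 21, category: book, stock: 15]: category is book — does not pass, so Rejected.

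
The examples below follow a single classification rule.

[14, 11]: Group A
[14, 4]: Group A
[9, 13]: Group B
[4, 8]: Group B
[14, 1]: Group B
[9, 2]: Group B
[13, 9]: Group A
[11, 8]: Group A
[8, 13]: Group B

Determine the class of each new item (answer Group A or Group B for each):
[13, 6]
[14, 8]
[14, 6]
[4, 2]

The pattern is that an item is 'Group A' exactly when: first > second AND sum ≥ 18.

Group A, Group A, Group A, Group B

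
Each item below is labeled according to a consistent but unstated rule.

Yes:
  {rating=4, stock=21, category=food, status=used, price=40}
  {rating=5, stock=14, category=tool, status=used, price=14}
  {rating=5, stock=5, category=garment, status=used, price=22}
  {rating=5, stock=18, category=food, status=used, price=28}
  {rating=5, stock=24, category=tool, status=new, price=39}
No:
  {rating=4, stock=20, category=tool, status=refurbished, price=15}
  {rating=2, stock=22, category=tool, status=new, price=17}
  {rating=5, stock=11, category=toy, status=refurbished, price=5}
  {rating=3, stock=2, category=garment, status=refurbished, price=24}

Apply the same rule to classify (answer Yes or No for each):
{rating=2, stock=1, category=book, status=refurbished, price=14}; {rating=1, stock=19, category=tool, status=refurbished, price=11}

A rule that fits every label: status is used OR price = 39 — true of each 'Yes' example, false of each 'No' one.
{rating=2, stock=1, category=book, status=refurbished, price=14}: status is refurbished, price = 14, fails the rule → No.
{rating=1, stock=19, category=tool, status=refurbished, price=11}: status is refurbished, price = 11, fails the rule → No.

No, No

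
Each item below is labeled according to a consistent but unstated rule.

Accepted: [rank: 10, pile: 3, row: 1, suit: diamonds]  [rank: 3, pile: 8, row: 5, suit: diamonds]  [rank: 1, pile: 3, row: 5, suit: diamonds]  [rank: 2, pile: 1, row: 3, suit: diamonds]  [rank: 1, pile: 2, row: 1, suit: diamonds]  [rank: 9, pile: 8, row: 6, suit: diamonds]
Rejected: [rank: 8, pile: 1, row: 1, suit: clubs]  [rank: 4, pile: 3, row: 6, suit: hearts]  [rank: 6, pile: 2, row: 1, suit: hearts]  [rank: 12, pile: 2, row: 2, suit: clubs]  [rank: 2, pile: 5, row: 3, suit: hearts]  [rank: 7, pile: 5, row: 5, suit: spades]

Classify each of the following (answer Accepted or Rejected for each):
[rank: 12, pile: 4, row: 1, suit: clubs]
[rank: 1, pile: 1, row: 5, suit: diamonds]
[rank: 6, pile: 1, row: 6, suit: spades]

Rejected, Accepted, Rejected

'Accepted' ⟺ suit is diamonds.
[rank: 12, pile: 4, row: 1, suit: clubs] → suit is clubs → Rejected. [rank: 1, pile: 1, row: 5, suit: diamonds] → suit is diamonds → Accepted. [rank: 6, pile: 1, row: 6, suit: spades] → suit is spades → Rejected.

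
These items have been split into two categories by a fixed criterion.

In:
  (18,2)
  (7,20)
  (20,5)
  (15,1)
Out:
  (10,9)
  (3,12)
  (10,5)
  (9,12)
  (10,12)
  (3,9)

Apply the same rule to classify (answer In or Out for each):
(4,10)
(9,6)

All 'In' examples share one property — max ≥ 15 — and every 'Out' example lacks it.
(4,10) — max 10, hence Out. (9,6) — max 9, hence Out.

Out, Out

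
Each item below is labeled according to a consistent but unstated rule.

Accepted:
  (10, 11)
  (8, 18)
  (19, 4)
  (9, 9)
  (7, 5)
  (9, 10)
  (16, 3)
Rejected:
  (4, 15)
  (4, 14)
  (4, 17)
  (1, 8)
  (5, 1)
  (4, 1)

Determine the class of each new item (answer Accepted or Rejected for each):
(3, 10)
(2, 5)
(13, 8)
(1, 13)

The pattern is that an item is 'Accepted' exactly when: first ≥ 7.
(3, 10): Rejected (first 3).
(2, 5): Rejected (first 2).
(13, 8): Accepted (first 13).
(1, 13): Rejected (first 1).

Rejected, Rejected, Accepted, Rejected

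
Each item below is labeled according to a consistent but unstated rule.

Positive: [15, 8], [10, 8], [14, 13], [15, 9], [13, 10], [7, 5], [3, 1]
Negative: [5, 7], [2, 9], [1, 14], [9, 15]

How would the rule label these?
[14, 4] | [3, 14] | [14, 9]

Positive, Negative, Positive

A rule that fits every label: first > second — true of each 'Positive' example, false of each 'Negative' one.
[14, 4] → 14 > 4 → Positive.
[3, 14] → 3 < 14 → Negative.
[14, 9] → 14 > 9 → Positive.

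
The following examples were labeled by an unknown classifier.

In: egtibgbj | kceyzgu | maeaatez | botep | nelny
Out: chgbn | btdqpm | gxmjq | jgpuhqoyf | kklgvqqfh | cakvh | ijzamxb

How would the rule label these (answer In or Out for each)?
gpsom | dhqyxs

The classifier is using: contains 'e'.
gpsom — no 'e', hence Out.
dhqyxs — no 'e', hence Out.

Out, Out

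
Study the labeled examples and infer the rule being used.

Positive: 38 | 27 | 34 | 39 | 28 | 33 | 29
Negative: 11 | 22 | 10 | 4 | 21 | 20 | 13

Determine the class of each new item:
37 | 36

The distinguishing property — at least 27 — holds for all the 'Positive' cases and none of the 'Negative' cases.
37 — 37 ≥ 27, hence Positive. 36 — 36 ≥ 27, hence Positive.

Positive, Positive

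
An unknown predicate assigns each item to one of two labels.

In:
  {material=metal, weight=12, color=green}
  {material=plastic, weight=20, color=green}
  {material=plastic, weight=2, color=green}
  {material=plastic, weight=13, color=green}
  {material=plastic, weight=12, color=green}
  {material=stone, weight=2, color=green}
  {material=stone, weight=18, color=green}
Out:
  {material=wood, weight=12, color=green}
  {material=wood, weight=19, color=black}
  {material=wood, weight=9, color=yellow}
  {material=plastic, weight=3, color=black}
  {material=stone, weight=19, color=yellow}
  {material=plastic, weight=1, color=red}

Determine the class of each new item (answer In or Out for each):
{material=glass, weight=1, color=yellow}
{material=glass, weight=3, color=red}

Out, Out

The distinguishing property — material is not wood AND color is green — holds for all the 'In' cases and none of the 'Out' cases.
Out: {material=glass, weight=1, color=yellow}, since material is glass, color is yellow. Out: {material=glass, weight=3, color=red}, since material is glass, color is red.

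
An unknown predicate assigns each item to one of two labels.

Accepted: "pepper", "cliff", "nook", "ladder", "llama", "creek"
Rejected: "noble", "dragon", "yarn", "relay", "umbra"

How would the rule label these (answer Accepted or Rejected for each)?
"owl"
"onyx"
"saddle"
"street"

Rule: has a double letter. This holds for each 'Accepted' example and fails for each 'Rejected' one.
"owl": no doubled letter, doesn't match → Rejected.
"onyx": no doubled letter, doesn't match → Rejected.
"saddle": 'dd' doubled, matches → Accepted.
"street": 'ee' doubled, matches → Accepted.

Rejected, Rejected, Accepted, Accepted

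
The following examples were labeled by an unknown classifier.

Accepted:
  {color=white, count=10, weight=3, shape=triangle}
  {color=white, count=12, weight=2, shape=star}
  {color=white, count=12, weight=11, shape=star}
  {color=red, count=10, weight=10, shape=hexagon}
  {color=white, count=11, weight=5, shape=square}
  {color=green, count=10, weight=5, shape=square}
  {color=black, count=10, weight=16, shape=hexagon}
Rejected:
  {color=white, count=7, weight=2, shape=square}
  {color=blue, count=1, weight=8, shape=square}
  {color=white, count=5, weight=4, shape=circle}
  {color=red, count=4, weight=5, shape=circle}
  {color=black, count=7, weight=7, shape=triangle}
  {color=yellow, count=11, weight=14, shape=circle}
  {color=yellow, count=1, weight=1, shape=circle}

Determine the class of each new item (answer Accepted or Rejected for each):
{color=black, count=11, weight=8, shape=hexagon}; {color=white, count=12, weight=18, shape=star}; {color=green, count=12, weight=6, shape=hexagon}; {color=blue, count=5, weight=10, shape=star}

A rule that fits every label: count ≥ 10 AND weight ≠ 14 — true of each 'Accepted' example, false of each 'Rejected' one.
Accepted: {color=black, count=11, weight=8, shape=hexagon}, since count = 11, weight = 8.
Accepted: {color=white, count=12, weight=18, shape=star}, since count = 12, weight = 18.
Accepted: {color=green, count=12, weight=6, shape=hexagon}, since count = 12, weight = 6.
Rejected: {color=blue, count=5, weight=10, shape=star}, since count = 5, weight = 10.

Accepted, Accepted, Accepted, Rejected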